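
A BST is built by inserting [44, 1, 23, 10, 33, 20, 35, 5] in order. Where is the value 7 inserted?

Starting tree (level order): [44, 1, None, None, 23, 10, 33, 5, 20, None, 35]
Insertion path: 44 -> 1 -> 23 -> 10 -> 5
Result: insert 7 as right child of 5
Final tree (level order): [44, 1, None, None, 23, 10, 33, 5, 20, None, 35, None, 7]


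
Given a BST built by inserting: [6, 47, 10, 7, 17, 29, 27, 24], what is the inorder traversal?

Tree insertion order: [6, 47, 10, 7, 17, 29, 27, 24]
Tree (level-order array): [6, None, 47, 10, None, 7, 17, None, None, None, 29, 27, None, 24]
Inorder traversal: [6, 7, 10, 17, 24, 27, 29, 47]


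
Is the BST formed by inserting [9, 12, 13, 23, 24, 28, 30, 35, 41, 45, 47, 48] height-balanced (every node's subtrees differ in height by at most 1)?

Tree (level-order array): [9, None, 12, None, 13, None, 23, None, 24, None, 28, None, 30, None, 35, None, 41, None, 45, None, 47, None, 48]
Definition: a tree is height-balanced if, at every node, |h(left) - h(right)| <= 1 (empty subtree has height -1).
Bottom-up per-node check:
  node 48: h_left=-1, h_right=-1, diff=0 [OK], height=0
  node 47: h_left=-1, h_right=0, diff=1 [OK], height=1
  node 45: h_left=-1, h_right=1, diff=2 [FAIL (|-1-1|=2 > 1)], height=2
  node 41: h_left=-1, h_right=2, diff=3 [FAIL (|-1-2|=3 > 1)], height=3
  node 35: h_left=-1, h_right=3, diff=4 [FAIL (|-1-3|=4 > 1)], height=4
  node 30: h_left=-1, h_right=4, diff=5 [FAIL (|-1-4|=5 > 1)], height=5
  node 28: h_left=-1, h_right=5, diff=6 [FAIL (|-1-5|=6 > 1)], height=6
  node 24: h_left=-1, h_right=6, diff=7 [FAIL (|-1-6|=7 > 1)], height=7
  node 23: h_left=-1, h_right=7, diff=8 [FAIL (|-1-7|=8 > 1)], height=8
  node 13: h_left=-1, h_right=8, diff=9 [FAIL (|-1-8|=9 > 1)], height=9
  node 12: h_left=-1, h_right=9, diff=10 [FAIL (|-1-9|=10 > 1)], height=10
  node 9: h_left=-1, h_right=10, diff=11 [FAIL (|-1-10|=11 > 1)], height=11
Node 45 violates the condition: |-1 - 1| = 2 > 1.
Result: Not balanced


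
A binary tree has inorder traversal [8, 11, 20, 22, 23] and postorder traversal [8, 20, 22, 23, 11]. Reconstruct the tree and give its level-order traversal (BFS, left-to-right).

Inorder:   [8, 11, 20, 22, 23]
Postorder: [8, 20, 22, 23, 11]
Algorithm: postorder visits root last, so walk postorder right-to-left;
each value is the root of the current inorder slice — split it at that
value, recurse on the right subtree first, then the left.
Recursive splits:
  root=11; inorder splits into left=[8], right=[20, 22, 23]
  root=23; inorder splits into left=[20, 22], right=[]
  root=22; inorder splits into left=[20], right=[]
  root=20; inorder splits into left=[], right=[]
  root=8; inorder splits into left=[], right=[]
Reconstructed level-order: [11, 8, 23, 22, 20]


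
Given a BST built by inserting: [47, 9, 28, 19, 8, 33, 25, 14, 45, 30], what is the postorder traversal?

Tree insertion order: [47, 9, 28, 19, 8, 33, 25, 14, 45, 30]
Tree (level-order array): [47, 9, None, 8, 28, None, None, 19, 33, 14, 25, 30, 45]
Postorder traversal: [8, 14, 25, 19, 30, 45, 33, 28, 9, 47]


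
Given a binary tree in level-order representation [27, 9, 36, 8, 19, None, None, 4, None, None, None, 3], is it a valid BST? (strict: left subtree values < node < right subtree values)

Level-order array: [27, 9, 36, 8, 19, None, None, 4, None, None, None, 3]
Validate using subtree bounds (lo, hi): at each node, require lo < value < hi,
then recurse left with hi=value and right with lo=value.
Preorder trace (stopping at first violation):
  at node 27 with bounds (-inf, +inf): OK
  at node 9 with bounds (-inf, 27): OK
  at node 8 with bounds (-inf, 9): OK
  at node 4 with bounds (-inf, 8): OK
  at node 3 with bounds (-inf, 4): OK
  at node 19 with bounds (9, 27): OK
  at node 36 with bounds (27, +inf): OK
No violation found at any node.
Result: Valid BST


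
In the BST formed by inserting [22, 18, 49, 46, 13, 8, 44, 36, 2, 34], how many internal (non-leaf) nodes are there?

Tree built from: [22, 18, 49, 46, 13, 8, 44, 36, 2, 34]
Tree (level-order array): [22, 18, 49, 13, None, 46, None, 8, None, 44, None, 2, None, 36, None, None, None, 34]
Rule: An internal node has at least one child.
Per-node child counts:
  node 22: 2 child(ren)
  node 18: 1 child(ren)
  node 13: 1 child(ren)
  node 8: 1 child(ren)
  node 2: 0 child(ren)
  node 49: 1 child(ren)
  node 46: 1 child(ren)
  node 44: 1 child(ren)
  node 36: 1 child(ren)
  node 34: 0 child(ren)
Matching nodes: [22, 18, 13, 8, 49, 46, 44, 36]
Count of internal (non-leaf) nodes: 8


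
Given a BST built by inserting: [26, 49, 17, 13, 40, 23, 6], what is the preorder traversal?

Tree insertion order: [26, 49, 17, 13, 40, 23, 6]
Tree (level-order array): [26, 17, 49, 13, 23, 40, None, 6]
Preorder traversal: [26, 17, 13, 6, 23, 49, 40]


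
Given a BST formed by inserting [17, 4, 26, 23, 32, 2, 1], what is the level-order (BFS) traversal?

Tree insertion order: [17, 4, 26, 23, 32, 2, 1]
Tree (level-order array): [17, 4, 26, 2, None, 23, 32, 1]
BFS from the root, enqueuing left then right child of each popped node:
  queue [17] -> pop 17, enqueue [4, 26], visited so far: [17]
  queue [4, 26] -> pop 4, enqueue [2], visited so far: [17, 4]
  queue [26, 2] -> pop 26, enqueue [23, 32], visited so far: [17, 4, 26]
  queue [2, 23, 32] -> pop 2, enqueue [1], visited so far: [17, 4, 26, 2]
  queue [23, 32, 1] -> pop 23, enqueue [none], visited so far: [17, 4, 26, 2, 23]
  queue [32, 1] -> pop 32, enqueue [none], visited so far: [17, 4, 26, 2, 23, 32]
  queue [1] -> pop 1, enqueue [none], visited so far: [17, 4, 26, 2, 23, 32, 1]
Result: [17, 4, 26, 2, 23, 32, 1]


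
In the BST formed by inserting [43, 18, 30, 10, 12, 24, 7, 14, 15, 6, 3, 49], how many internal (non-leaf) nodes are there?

Tree built from: [43, 18, 30, 10, 12, 24, 7, 14, 15, 6, 3, 49]
Tree (level-order array): [43, 18, 49, 10, 30, None, None, 7, 12, 24, None, 6, None, None, 14, None, None, 3, None, None, 15]
Rule: An internal node has at least one child.
Per-node child counts:
  node 43: 2 child(ren)
  node 18: 2 child(ren)
  node 10: 2 child(ren)
  node 7: 1 child(ren)
  node 6: 1 child(ren)
  node 3: 0 child(ren)
  node 12: 1 child(ren)
  node 14: 1 child(ren)
  node 15: 0 child(ren)
  node 30: 1 child(ren)
  node 24: 0 child(ren)
  node 49: 0 child(ren)
Matching nodes: [43, 18, 10, 7, 6, 12, 14, 30]
Count of internal (non-leaf) nodes: 8


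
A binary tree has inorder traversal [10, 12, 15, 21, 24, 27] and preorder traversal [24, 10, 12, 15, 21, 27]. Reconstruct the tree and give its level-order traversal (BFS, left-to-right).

Inorder:  [10, 12, 15, 21, 24, 27]
Preorder: [24, 10, 12, 15, 21, 27]
Algorithm: preorder visits root first, so consume preorder in order;
for each root, split the current inorder slice at that value into
left-subtree inorder and right-subtree inorder, then recurse.
Recursive splits:
  root=24; inorder splits into left=[10, 12, 15, 21], right=[27]
  root=10; inorder splits into left=[], right=[12, 15, 21]
  root=12; inorder splits into left=[], right=[15, 21]
  root=15; inorder splits into left=[], right=[21]
  root=21; inorder splits into left=[], right=[]
  root=27; inorder splits into left=[], right=[]
Reconstructed level-order: [24, 10, 27, 12, 15, 21]


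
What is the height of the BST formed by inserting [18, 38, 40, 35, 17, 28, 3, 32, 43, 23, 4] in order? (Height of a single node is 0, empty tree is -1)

Insertion order: [18, 38, 40, 35, 17, 28, 3, 32, 43, 23, 4]
Tree (level-order array): [18, 17, 38, 3, None, 35, 40, None, 4, 28, None, None, 43, None, None, 23, 32]
Compute height bottom-up (empty subtree = -1):
  height(4) = 1 + max(-1, -1) = 0
  height(3) = 1 + max(-1, 0) = 1
  height(17) = 1 + max(1, -1) = 2
  height(23) = 1 + max(-1, -1) = 0
  height(32) = 1 + max(-1, -1) = 0
  height(28) = 1 + max(0, 0) = 1
  height(35) = 1 + max(1, -1) = 2
  height(43) = 1 + max(-1, -1) = 0
  height(40) = 1 + max(-1, 0) = 1
  height(38) = 1 + max(2, 1) = 3
  height(18) = 1 + max(2, 3) = 4
Height = 4


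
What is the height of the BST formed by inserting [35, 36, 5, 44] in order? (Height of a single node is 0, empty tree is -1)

Insertion order: [35, 36, 5, 44]
Tree (level-order array): [35, 5, 36, None, None, None, 44]
Compute height bottom-up (empty subtree = -1):
  height(5) = 1 + max(-1, -1) = 0
  height(44) = 1 + max(-1, -1) = 0
  height(36) = 1 + max(-1, 0) = 1
  height(35) = 1 + max(0, 1) = 2
Height = 2


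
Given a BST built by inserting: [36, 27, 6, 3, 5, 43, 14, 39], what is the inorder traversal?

Tree insertion order: [36, 27, 6, 3, 5, 43, 14, 39]
Tree (level-order array): [36, 27, 43, 6, None, 39, None, 3, 14, None, None, None, 5]
Inorder traversal: [3, 5, 6, 14, 27, 36, 39, 43]


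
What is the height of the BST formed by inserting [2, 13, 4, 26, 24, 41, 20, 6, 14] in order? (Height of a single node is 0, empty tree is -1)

Insertion order: [2, 13, 4, 26, 24, 41, 20, 6, 14]
Tree (level-order array): [2, None, 13, 4, 26, None, 6, 24, 41, None, None, 20, None, None, None, 14]
Compute height bottom-up (empty subtree = -1):
  height(6) = 1 + max(-1, -1) = 0
  height(4) = 1 + max(-1, 0) = 1
  height(14) = 1 + max(-1, -1) = 0
  height(20) = 1 + max(0, -1) = 1
  height(24) = 1 + max(1, -1) = 2
  height(41) = 1 + max(-1, -1) = 0
  height(26) = 1 + max(2, 0) = 3
  height(13) = 1 + max(1, 3) = 4
  height(2) = 1 + max(-1, 4) = 5
Height = 5


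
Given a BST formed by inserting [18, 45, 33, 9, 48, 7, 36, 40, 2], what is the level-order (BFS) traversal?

Tree insertion order: [18, 45, 33, 9, 48, 7, 36, 40, 2]
Tree (level-order array): [18, 9, 45, 7, None, 33, 48, 2, None, None, 36, None, None, None, None, None, 40]
BFS from the root, enqueuing left then right child of each popped node:
  queue [18] -> pop 18, enqueue [9, 45], visited so far: [18]
  queue [9, 45] -> pop 9, enqueue [7], visited so far: [18, 9]
  queue [45, 7] -> pop 45, enqueue [33, 48], visited so far: [18, 9, 45]
  queue [7, 33, 48] -> pop 7, enqueue [2], visited so far: [18, 9, 45, 7]
  queue [33, 48, 2] -> pop 33, enqueue [36], visited so far: [18, 9, 45, 7, 33]
  queue [48, 2, 36] -> pop 48, enqueue [none], visited so far: [18, 9, 45, 7, 33, 48]
  queue [2, 36] -> pop 2, enqueue [none], visited so far: [18, 9, 45, 7, 33, 48, 2]
  queue [36] -> pop 36, enqueue [40], visited so far: [18, 9, 45, 7, 33, 48, 2, 36]
  queue [40] -> pop 40, enqueue [none], visited so far: [18, 9, 45, 7, 33, 48, 2, 36, 40]
Result: [18, 9, 45, 7, 33, 48, 2, 36, 40]


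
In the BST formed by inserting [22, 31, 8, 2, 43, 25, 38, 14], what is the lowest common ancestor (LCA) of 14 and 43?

Tree insertion order: [22, 31, 8, 2, 43, 25, 38, 14]
Tree (level-order array): [22, 8, 31, 2, 14, 25, 43, None, None, None, None, None, None, 38]
In a BST, the LCA of p=14, q=43 is the first node v on the
root-to-leaf path with p <= v <= q (go left if both < v, right if both > v).
Walk from root:
  at 22: 14 <= 22 <= 43, this is the LCA
LCA = 22


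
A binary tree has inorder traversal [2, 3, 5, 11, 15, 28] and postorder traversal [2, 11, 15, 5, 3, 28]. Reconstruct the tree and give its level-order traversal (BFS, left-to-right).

Inorder:   [2, 3, 5, 11, 15, 28]
Postorder: [2, 11, 15, 5, 3, 28]
Algorithm: postorder visits root last, so walk postorder right-to-left;
each value is the root of the current inorder slice — split it at that
value, recurse on the right subtree first, then the left.
Recursive splits:
  root=28; inorder splits into left=[2, 3, 5, 11, 15], right=[]
  root=3; inorder splits into left=[2], right=[5, 11, 15]
  root=5; inorder splits into left=[], right=[11, 15]
  root=15; inorder splits into left=[11], right=[]
  root=11; inorder splits into left=[], right=[]
  root=2; inorder splits into left=[], right=[]
Reconstructed level-order: [28, 3, 2, 5, 15, 11]


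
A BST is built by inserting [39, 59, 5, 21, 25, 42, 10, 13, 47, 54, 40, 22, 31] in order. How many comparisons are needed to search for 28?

Search path for 28: 39 -> 5 -> 21 -> 25 -> 31
Found: False
Comparisons: 5


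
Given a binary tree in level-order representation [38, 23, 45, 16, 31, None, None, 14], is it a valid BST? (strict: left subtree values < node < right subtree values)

Level-order array: [38, 23, 45, 16, 31, None, None, 14]
Validate using subtree bounds (lo, hi): at each node, require lo < value < hi,
then recurse left with hi=value and right with lo=value.
Preorder trace (stopping at first violation):
  at node 38 with bounds (-inf, +inf): OK
  at node 23 with bounds (-inf, 38): OK
  at node 16 with bounds (-inf, 23): OK
  at node 14 with bounds (-inf, 16): OK
  at node 31 with bounds (23, 38): OK
  at node 45 with bounds (38, +inf): OK
No violation found at any node.
Result: Valid BST


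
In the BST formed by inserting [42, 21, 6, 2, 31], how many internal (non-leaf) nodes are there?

Tree built from: [42, 21, 6, 2, 31]
Tree (level-order array): [42, 21, None, 6, 31, 2]
Rule: An internal node has at least one child.
Per-node child counts:
  node 42: 1 child(ren)
  node 21: 2 child(ren)
  node 6: 1 child(ren)
  node 2: 0 child(ren)
  node 31: 0 child(ren)
Matching nodes: [42, 21, 6]
Count of internal (non-leaf) nodes: 3


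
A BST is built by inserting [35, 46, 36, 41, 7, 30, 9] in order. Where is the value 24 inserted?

Starting tree (level order): [35, 7, 46, None, 30, 36, None, 9, None, None, 41]
Insertion path: 35 -> 7 -> 30 -> 9
Result: insert 24 as right child of 9
Final tree (level order): [35, 7, 46, None, 30, 36, None, 9, None, None, 41, None, 24]


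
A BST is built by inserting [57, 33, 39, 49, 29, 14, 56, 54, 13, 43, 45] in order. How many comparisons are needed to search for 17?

Search path for 17: 57 -> 33 -> 29 -> 14
Found: False
Comparisons: 4


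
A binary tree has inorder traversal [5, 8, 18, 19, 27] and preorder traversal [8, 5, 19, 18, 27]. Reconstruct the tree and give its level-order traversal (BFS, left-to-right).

Inorder:  [5, 8, 18, 19, 27]
Preorder: [8, 5, 19, 18, 27]
Algorithm: preorder visits root first, so consume preorder in order;
for each root, split the current inorder slice at that value into
left-subtree inorder and right-subtree inorder, then recurse.
Recursive splits:
  root=8; inorder splits into left=[5], right=[18, 19, 27]
  root=5; inorder splits into left=[], right=[]
  root=19; inorder splits into left=[18], right=[27]
  root=18; inorder splits into left=[], right=[]
  root=27; inorder splits into left=[], right=[]
Reconstructed level-order: [8, 5, 19, 18, 27]


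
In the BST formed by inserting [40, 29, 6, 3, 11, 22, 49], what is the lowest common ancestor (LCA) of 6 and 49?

Tree insertion order: [40, 29, 6, 3, 11, 22, 49]
Tree (level-order array): [40, 29, 49, 6, None, None, None, 3, 11, None, None, None, 22]
In a BST, the LCA of p=6, q=49 is the first node v on the
root-to-leaf path with p <= v <= q (go left if both < v, right if both > v).
Walk from root:
  at 40: 6 <= 40 <= 49, this is the LCA
LCA = 40


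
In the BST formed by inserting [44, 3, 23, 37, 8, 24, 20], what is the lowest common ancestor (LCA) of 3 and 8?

Tree insertion order: [44, 3, 23, 37, 8, 24, 20]
Tree (level-order array): [44, 3, None, None, 23, 8, 37, None, 20, 24]
In a BST, the LCA of p=3, q=8 is the first node v on the
root-to-leaf path with p <= v <= q (go left if both < v, right if both > v).
Walk from root:
  at 44: both 3 and 8 < 44, go left
  at 3: 3 <= 3 <= 8, this is the LCA
LCA = 3


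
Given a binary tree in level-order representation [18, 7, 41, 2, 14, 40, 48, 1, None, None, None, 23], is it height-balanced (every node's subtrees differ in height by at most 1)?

Tree (level-order array): [18, 7, 41, 2, 14, 40, 48, 1, None, None, None, 23]
Definition: a tree is height-balanced if, at every node, |h(left) - h(right)| <= 1 (empty subtree has height -1).
Bottom-up per-node check:
  node 1: h_left=-1, h_right=-1, diff=0 [OK], height=0
  node 2: h_left=0, h_right=-1, diff=1 [OK], height=1
  node 14: h_left=-1, h_right=-1, diff=0 [OK], height=0
  node 7: h_left=1, h_right=0, diff=1 [OK], height=2
  node 23: h_left=-1, h_right=-1, diff=0 [OK], height=0
  node 40: h_left=0, h_right=-1, diff=1 [OK], height=1
  node 48: h_left=-1, h_right=-1, diff=0 [OK], height=0
  node 41: h_left=1, h_right=0, diff=1 [OK], height=2
  node 18: h_left=2, h_right=2, diff=0 [OK], height=3
All nodes satisfy the balance condition.
Result: Balanced


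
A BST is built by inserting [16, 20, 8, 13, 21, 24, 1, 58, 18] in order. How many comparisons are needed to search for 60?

Search path for 60: 16 -> 20 -> 21 -> 24 -> 58
Found: False
Comparisons: 5


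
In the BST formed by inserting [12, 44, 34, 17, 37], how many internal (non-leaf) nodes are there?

Tree built from: [12, 44, 34, 17, 37]
Tree (level-order array): [12, None, 44, 34, None, 17, 37]
Rule: An internal node has at least one child.
Per-node child counts:
  node 12: 1 child(ren)
  node 44: 1 child(ren)
  node 34: 2 child(ren)
  node 17: 0 child(ren)
  node 37: 0 child(ren)
Matching nodes: [12, 44, 34]
Count of internal (non-leaf) nodes: 3


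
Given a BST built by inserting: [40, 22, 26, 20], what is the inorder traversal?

Tree insertion order: [40, 22, 26, 20]
Tree (level-order array): [40, 22, None, 20, 26]
Inorder traversal: [20, 22, 26, 40]


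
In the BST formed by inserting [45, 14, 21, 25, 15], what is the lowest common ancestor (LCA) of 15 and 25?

Tree insertion order: [45, 14, 21, 25, 15]
Tree (level-order array): [45, 14, None, None, 21, 15, 25]
In a BST, the LCA of p=15, q=25 is the first node v on the
root-to-leaf path with p <= v <= q (go left if both < v, right if both > v).
Walk from root:
  at 45: both 15 and 25 < 45, go left
  at 14: both 15 and 25 > 14, go right
  at 21: 15 <= 21 <= 25, this is the LCA
LCA = 21


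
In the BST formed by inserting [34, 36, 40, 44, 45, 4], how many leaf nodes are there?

Tree built from: [34, 36, 40, 44, 45, 4]
Tree (level-order array): [34, 4, 36, None, None, None, 40, None, 44, None, 45]
Rule: A leaf has 0 children.
Per-node child counts:
  node 34: 2 child(ren)
  node 4: 0 child(ren)
  node 36: 1 child(ren)
  node 40: 1 child(ren)
  node 44: 1 child(ren)
  node 45: 0 child(ren)
Matching nodes: [4, 45]
Count of leaf nodes: 2


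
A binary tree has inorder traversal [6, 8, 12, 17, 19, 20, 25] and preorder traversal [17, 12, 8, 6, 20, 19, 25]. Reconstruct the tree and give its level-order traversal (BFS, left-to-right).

Inorder:  [6, 8, 12, 17, 19, 20, 25]
Preorder: [17, 12, 8, 6, 20, 19, 25]
Algorithm: preorder visits root first, so consume preorder in order;
for each root, split the current inorder slice at that value into
left-subtree inorder and right-subtree inorder, then recurse.
Recursive splits:
  root=17; inorder splits into left=[6, 8, 12], right=[19, 20, 25]
  root=12; inorder splits into left=[6, 8], right=[]
  root=8; inorder splits into left=[6], right=[]
  root=6; inorder splits into left=[], right=[]
  root=20; inorder splits into left=[19], right=[25]
  root=19; inorder splits into left=[], right=[]
  root=25; inorder splits into left=[], right=[]
Reconstructed level-order: [17, 12, 20, 8, 19, 25, 6]


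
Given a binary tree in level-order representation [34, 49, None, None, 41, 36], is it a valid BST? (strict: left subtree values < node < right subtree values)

Level-order array: [34, 49, None, None, 41, 36]
Validate using subtree bounds (lo, hi): at each node, require lo < value < hi,
then recurse left with hi=value and right with lo=value.
Preorder trace (stopping at first violation):
  at node 34 with bounds (-inf, +inf): OK
  at node 49 with bounds (-inf, 34): VIOLATION
Node 49 violates its bound: not (-inf < 49 < 34).
Result: Not a valid BST


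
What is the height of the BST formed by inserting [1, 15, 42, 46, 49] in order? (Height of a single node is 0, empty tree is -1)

Insertion order: [1, 15, 42, 46, 49]
Tree (level-order array): [1, None, 15, None, 42, None, 46, None, 49]
Compute height bottom-up (empty subtree = -1):
  height(49) = 1 + max(-1, -1) = 0
  height(46) = 1 + max(-1, 0) = 1
  height(42) = 1 + max(-1, 1) = 2
  height(15) = 1 + max(-1, 2) = 3
  height(1) = 1 + max(-1, 3) = 4
Height = 4


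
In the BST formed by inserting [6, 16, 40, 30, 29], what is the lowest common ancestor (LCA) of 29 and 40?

Tree insertion order: [6, 16, 40, 30, 29]
Tree (level-order array): [6, None, 16, None, 40, 30, None, 29]
In a BST, the LCA of p=29, q=40 is the first node v on the
root-to-leaf path with p <= v <= q (go left if both < v, right if both > v).
Walk from root:
  at 6: both 29 and 40 > 6, go right
  at 16: both 29 and 40 > 16, go right
  at 40: 29 <= 40 <= 40, this is the LCA
LCA = 40


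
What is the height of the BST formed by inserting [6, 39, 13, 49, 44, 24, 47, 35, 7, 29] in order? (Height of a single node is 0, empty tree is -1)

Insertion order: [6, 39, 13, 49, 44, 24, 47, 35, 7, 29]
Tree (level-order array): [6, None, 39, 13, 49, 7, 24, 44, None, None, None, None, 35, None, 47, 29]
Compute height bottom-up (empty subtree = -1):
  height(7) = 1 + max(-1, -1) = 0
  height(29) = 1 + max(-1, -1) = 0
  height(35) = 1 + max(0, -1) = 1
  height(24) = 1 + max(-1, 1) = 2
  height(13) = 1 + max(0, 2) = 3
  height(47) = 1 + max(-1, -1) = 0
  height(44) = 1 + max(-1, 0) = 1
  height(49) = 1 + max(1, -1) = 2
  height(39) = 1 + max(3, 2) = 4
  height(6) = 1 + max(-1, 4) = 5
Height = 5


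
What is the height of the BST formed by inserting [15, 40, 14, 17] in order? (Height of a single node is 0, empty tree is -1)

Insertion order: [15, 40, 14, 17]
Tree (level-order array): [15, 14, 40, None, None, 17]
Compute height bottom-up (empty subtree = -1):
  height(14) = 1 + max(-1, -1) = 0
  height(17) = 1 + max(-1, -1) = 0
  height(40) = 1 + max(0, -1) = 1
  height(15) = 1 + max(0, 1) = 2
Height = 2


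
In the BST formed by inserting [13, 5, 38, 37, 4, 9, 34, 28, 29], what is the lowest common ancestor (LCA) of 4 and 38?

Tree insertion order: [13, 5, 38, 37, 4, 9, 34, 28, 29]
Tree (level-order array): [13, 5, 38, 4, 9, 37, None, None, None, None, None, 34, None, 28, None, None, 29]
In a BST, the LCA of p=4, q=38 is the first node v on the
root-to-leaf path with p <= v <= q (go left if both < v, right if both > v).
Walk from root:
  at 13: 4 <= 13 <= 38, this is the LCA
LCA = 13


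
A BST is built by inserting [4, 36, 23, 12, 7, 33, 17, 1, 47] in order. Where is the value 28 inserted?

Starting tree (level order): [4, 1, 36, None, None, 23, 47, 12, 33, None, None, 7, 17]
Insertion path: 4 -> 36 -> 23 -> 33
Result: insert 28 as left child of 33
Final tree (level order): [4, 1, 36, None, None, 23, 47, 12, 33, None, None, 7, 17, 28]


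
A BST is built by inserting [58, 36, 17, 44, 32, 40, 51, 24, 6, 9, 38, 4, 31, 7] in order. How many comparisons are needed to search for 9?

Search path for 9: 58 -> 36 -> 17 -> 6 -> 9
Found: True
Comparisons: 5


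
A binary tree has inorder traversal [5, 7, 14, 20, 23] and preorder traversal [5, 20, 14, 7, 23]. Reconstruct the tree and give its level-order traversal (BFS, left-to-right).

Inorder:  [5, 7, 14, 20, 23]
Preorder: [5, 20, 14, 7, 23]
Algorithm: preorder visits root first, so consume preorder in order;
for each root, split the current inorder slice at that value into
left-subtree inorder and right-subtree inorder, then recurse.
Recursive splits:
  root=5; inorder splits into left=[], right=[7, 14, 20, 23]
  root=20; inorder splits into left=[7, 14], right=[23]
  root=14; inorder splits into left=[7], right=[]
  root=7; inorder splits into left=[], right=[]
  root=23; inorder splits into left=[], right=[]
Reconstructed level-order: [5, 20, 14, 23, 7]


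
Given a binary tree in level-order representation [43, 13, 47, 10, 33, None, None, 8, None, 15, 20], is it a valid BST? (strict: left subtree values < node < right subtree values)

Level-order array: [43, 13, 47, 10, 33, None, None, 8, None, 15, 20]
Validate using subtree bounds (lo, hi): at each node, require lo < value < hi,
then recurse left with hi=value and right with lo=value.
Preorder trace (stopping at first violation):
  at node 43 with bounds (-inf, +inf): OK
  at node 13 with bounds (-inf, 43): OK
  at node 10 with bounds (-inf, 13): OK
  at node 8 with bounds (-inf, 10): OK
  at node 33 with bounds (13, 43): OK
  at node 15 with bounds (13, 33): OK
  at node 20 with bounds (33, 43): VIOLATION
Node 20 violates its bound: not (33 < 20 < 43).
Result: Not a valid BST


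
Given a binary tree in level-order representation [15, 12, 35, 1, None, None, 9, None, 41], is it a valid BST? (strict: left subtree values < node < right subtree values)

Level-order array: [15, 12, 35, 1, None, None, 9, None, 41]
Validate using subtree bounds (lo, hi): at each node, require lo < value < hi,
then recurse left with hi=value and right with lo=value.
Preorder trace (stopping at first violation):
  at node 15 with bounds (-inf, +inf): OK
  at node 12 with bounds (-inf, 15): OK
  at node 1 with bounds (-inf, 12): OK
  at node 41 with bounds (1, 12): VIOLATION
Node 41 violates its bound: not (1 < 41 < 12).
Result: Not a valid BST


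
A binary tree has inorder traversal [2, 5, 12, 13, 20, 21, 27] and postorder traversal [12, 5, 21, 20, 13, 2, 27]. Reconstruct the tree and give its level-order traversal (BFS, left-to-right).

Inorder:   [2, 5, 12, 13, 20, 21, 27]
Postorder: [12, 5, 21, 20, 13, 2, 27]
Algorithm: postorder visits root last, so walk postorder right-to-left;
each value is the root of the current inorder slice — split it at that
value, recurse on the right subtree first, then the left.
Recursive splits:
  root=27; inorder splits into left=[2, 5, 12, 13, 20, 21], right=[]
  root=2; inorder splits into left=[], right=[5, 12, 13, 20, 21]
  root=13; inorder splits into left=[5, 12], right=[20, 21]
  root=20; inorder splits into left=[], right=[21]
  root=21; inorder splits into left=[], right=[]
  root=5; inorder splits into left=[], right=[12]
  root=12; inorder splits into left=[], right=[]
Reconstructed level-order: [27, 2, 13, 5, 20, 12, 21]


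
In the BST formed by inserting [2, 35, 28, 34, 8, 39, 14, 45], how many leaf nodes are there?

Tree built from: [2, 35, 28, 34, 8, 39, 14, 45]
Tree (level-order array): [2, None, 35, 28, 39, 8, 34, None, 45, None, 14]
Rule: A leaf has 0 children.
Per-node child counts:
  node 2: 1 child(ren)
  node 35: 2 child(ren)
  node 28: 2 child(ren)
  node 8: 1 child(ren)
  node 14: 0 child(ren)
  node 34: 0 child(ren)
  node 39: 1 child(ren)
  node 45: 0 child(ren)
Matching nodes: [14, 34, 45]
Count of leaf nodes: 3


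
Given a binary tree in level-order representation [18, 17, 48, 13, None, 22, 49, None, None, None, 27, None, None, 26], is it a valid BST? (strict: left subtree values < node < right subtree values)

Level-order array: [18, 17, 48, 13, None, 22, 49, None, None, None, 27, None, None, 26]
Validate using subtree bounds (lo, hi): at each node, require lo < value < hi,
then recurse left with hi=value and right with lo=value.
Preorder trace (stopping at first violation):
  at node 18 with bounds (-inf, +inf): OK
  at node 17 with bounds (-inf, 18): OK
  at node 13 with bounds (-inf, 17): OK
  at node 48 with bounds (18, +inf): OK
  at node 22 with bounds (18, 48): OK
  at node 27 with bounds (22, 48): OK
  at node 26 with bounds (22, 27): OK
  at node 49 with bounds (48, +inf): OK
No violation found at any node.
Result: Valid BST


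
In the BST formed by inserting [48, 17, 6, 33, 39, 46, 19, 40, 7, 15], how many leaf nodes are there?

Tree built from: [48, 17, 6, 33, 39, 46, 19, 40, 7, 15]
Tree (level-order array): [48, 17, None, 6, 33, None, 7, 19, 39, None, 15, None, None, None, 46, None, None, 40]
Rule: A leaf has 0 children.
Per-node child counts:
  node 48: 1 child(ren)
  node 17: 2 child(ren)
  node 6: 1 child(ren)
  node 7: 1 child(ren)
  node 15: 0 child(ren)
  node 33: 2 child(ren)
  node 19: 0 child(ren)
  node 39: 1 child(ren)
  node 46: 1 child(ren)
  node 40: 0 child(ren)
Matching nodes: [15, 19, 40]
Count of leaf nodes: 3


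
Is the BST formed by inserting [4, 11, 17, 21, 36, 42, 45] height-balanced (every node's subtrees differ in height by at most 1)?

Tree (level-order array): [4, None, 11, None, 17, None, 21, None, 36, None, 42, None, 45]
Definition: a tree is height-balanced if, at every node, |h(left) - h(right)| <= 1 (empty subtree has height -1).
Bottom-up per-node check:
  node 45: h_left=-1, h_right=-1, diff=0 [OK], height=0
  node 42: h_left=-1, h_right=0, diff=1 [OK], height=1
  node 36: h_left=-1, h_right=1, diff=2 [FAIL (|-1-1|=2 > 1)], height=2
  node 21: h_left=-1, h_right=2, diff=3 [FAIL (|-1-2|=3 > 1)], height=3
  node 17: h_left=-1, h_right=3, diff=4 [FAIL (|-1-3|=4 > 1)], height=4
  node 11: h_left=-1, h_right=4, diff=5 [FAIL (|-1-4|=5 > 1)], height=5
  node 4: h_left=-1, h_right=5, diff=6 [FAIL (|-1-5|=6 > 1)], height=6
Node 36 violates the condition: |-1 - 1| = 2 > 1.
Result: Not balanced


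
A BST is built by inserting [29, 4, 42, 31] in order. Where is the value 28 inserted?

Starting tree (level order): [29, 4, 42, None, None, 31]
Insertion path: 29 -> 4
Result: insert 28 as right child of 4
Final tree (level order): [29, 4, 42, None, 28, 31]


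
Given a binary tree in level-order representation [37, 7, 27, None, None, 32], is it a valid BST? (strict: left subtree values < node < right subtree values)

Level-order array: [37, 7, 27, None, None, 32]
Validate using subtree bounds (lo, hi): at each node, require lo < value < hi,
then recurse left with hi=value and right with lo=value.
Preorder trace (stopping at first violation):
  at node 37 with bounds (-inf, +inf): OK
  at node 7 with bounds (-inf, 37): OK
  at node 27 with bounds (37, +inf): VIOLATION
Node 27 violates its bound: not (37 < 27 < +inf).
Result: Not a valid BST


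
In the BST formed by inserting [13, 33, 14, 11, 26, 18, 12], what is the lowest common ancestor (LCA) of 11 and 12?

Tree insertion order: [13, 33, 14, 11, 26, 18, 12]
Tree (level-order array): [13, 11, 33, None, 12, 14, None, None, None, None, 26, 18]
In a BST, the LCA of p=11, q=12 is the first node v on the
root-to-leaf path with p <= v <= q (go left if both < v, right if both > v).
Walk from root:
  at 13: both 11 and 12 < 13, go left
  at 11: 11 <= 11 <= 12, this is the LCA
LCA = 11


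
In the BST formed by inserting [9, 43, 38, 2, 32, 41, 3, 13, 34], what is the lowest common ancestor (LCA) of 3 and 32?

Tree insertion order: [9, 43, 38, 2, 32, 41, 3, 13, 34]
Tree (level-order array): [9, 2, 43, None, 3, 38, None, None, None, 32, 41, 13, 34]
In a BST, the LCA of p=3, q=32 is the first node v on the
root-to-leaf path with p <= v <= q (go left if both < v, right if both > v).
Walk from root:
  at 9: 3 <= 9 <= 32, this is the LCA
LCA = 9


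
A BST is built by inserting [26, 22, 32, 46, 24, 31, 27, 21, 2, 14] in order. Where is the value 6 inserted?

Starting tree (level order): [26, 22, 32, 21, 24, 31, 46, 2, None, None, None, 27, None, None, None, None, 14]
Insertion path: 26 -> 22 -> 21 -> 2 -> 14
Result: insert 6 as left child of 14
Final tree (level order): [26, 22, 32, 21, 24, 31, 46, 2, None, None, None, 27, None, None, None, None, 14, None, None, 6]


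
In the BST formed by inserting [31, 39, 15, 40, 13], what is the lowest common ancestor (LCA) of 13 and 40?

Tree insertion order: [31, 39, 15, 40, 13]
Tree (level-order array): [31, 15, 39, 13, None, None, 40]
In a BST, the LCA of p=13, q=40 is the first node v on the
root-to-leaf path with p <= v <= q (go left if both < v, right if both > v).
Walk from root:
  at 31: 13 <= 31 <= 40, this is the LCA
LCA = 31


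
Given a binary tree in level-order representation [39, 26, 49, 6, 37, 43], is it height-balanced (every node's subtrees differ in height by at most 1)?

Tree (level-order array): [39, 26, 49, 6, 37, 43]
Definition: a tree is height-balanced if, at every node, |h(left) - h(right)| <= 1 (empty subtree has height -1).
Bottom-up per-node check:
  node 6: h_left=-1, h_right=-1, diff=0 [OK], height=0
  node 37: h_left=-1, h_right=-1, diff=0 [OK], height=0
  node 26: h_left=0, h_right=0, diff=0 [OK], height=1
  node 43: h_left=-1, h_right=-1, diff=0 [OK], height=0
  node 49: h_left=0, h_right=-1, diff=1 [OK], height=1
  node 39: h_left=1, h_right=1, diff=0 [OK], height=2
All nodes satisfy the balance condition.
Result: Balanced


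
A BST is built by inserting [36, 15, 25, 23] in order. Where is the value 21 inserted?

Starting tree (level order): [36, 15, None, None, 25, 23]
Insertion path: 36 -> 15 -> 25 -> 23
Result: insert 21 as left child of 23
Final tree (level order): [36, 15, None, None, 25, 23, None, 21]


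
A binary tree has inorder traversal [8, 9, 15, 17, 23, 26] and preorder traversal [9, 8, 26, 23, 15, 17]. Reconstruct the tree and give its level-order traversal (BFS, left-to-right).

Inorder:  [8, 9, 15, 17, 23, 26]
Preorder: [9, 8, 26, 23, 15, 17]
Algorithm: preorder visits root first, so consume preorder in order;
for each root, split the current inorder slice at that value into
left-subtree inorder and right-subtree inorder, then recurse.
Recursive splits:
  root=9; inorder splits into left=[8], right=[15, 17, 23, 26]
  root=8; inorder splits into left=[], right=[]
  root=26; inorder splits into left=[15, 17, 23], right=[]
  root=23; inorder splits into left=[15, 17], right=[]
  root=15; inorder splits into left=[], right=[17]
  root=17; inorder splits into left=[], right=[]
Reconstructed level-order: [9, 8, 26, 23, 15, 17]


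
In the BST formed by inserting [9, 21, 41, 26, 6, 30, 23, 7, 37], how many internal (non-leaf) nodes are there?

Tree built from: [9, 21, 41, 26, 6, 30, 23, 7, 37]
Tree (level-order array): [9, 6, 21, None, 7, None, 41, None, None, 26, None, 23, 30, None, None, None, 37]
Rule: An internal node has at least one child.
Per-node child counts:
  node 9: 2 child(ren)
  node 6: 1 child(ren)
  node 7: 0 child(ren)
  node 21: 1 child(ren)
  node 41: 1 child(ren)
  node 26: 2 child(ren)
  node 23: 0 child(ren)
  node 30: 1 child(ren)
  node 37: 0 child(ren)
Matching nodes: [9, 6, 21, 41, 26, 30]
Count of internal (non-leaf) nodes: 6


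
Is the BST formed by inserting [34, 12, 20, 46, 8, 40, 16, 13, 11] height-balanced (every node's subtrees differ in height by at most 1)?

Tree (level-order array): [34, 12, 46, 8, 20, 40, None, None, 11, 16, None, None, None, None, None, 13]
Definition: a tree is height-balanced if, at every node, |h(left) - h(right)| <= 1 (empty subtree has height -1).
Bottom-up per-node check:
  node 11: h_left=-1, h_right=-1, diff=0 [OK], height=0
  node 8: h_left=-1, h_right=0, diff=1 [OK], height=1
  node 13: h_left=-1, h_right=-1, diff=0 [OK], height=0
  node 16: h_left=0, h_right=-1, diff=1 [OK], height=1
  node 20: h_left=1, h_right=-1, diff=2 [FAIL (|1--1|=2 > 1)], height=2
  node 12: h_left=1, h_right=2, diff=1 [OK], height=3
  node 40: h_left=-1, h_right=-1, diff=0 [OK], height=0
  node 46: h_left=0, h_right=-1, diff=1 [OK], height=1
  node 34: h_left=3, h_right=1, diff=2 [FAIL (|3-1|=2 > 1)], height=4
Node 20 violates the condition: |1 - -1| = 2 > 1.
Result: Not balanced


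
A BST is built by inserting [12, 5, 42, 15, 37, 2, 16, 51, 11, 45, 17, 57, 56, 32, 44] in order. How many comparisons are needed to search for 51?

Search path for 51: 12 -> 42 -> 51
Found: True
Comparisons: 3


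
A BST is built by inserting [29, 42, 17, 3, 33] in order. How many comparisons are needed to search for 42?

Search path for 42: 29 -> 42
Found: True
Comparisons: 2


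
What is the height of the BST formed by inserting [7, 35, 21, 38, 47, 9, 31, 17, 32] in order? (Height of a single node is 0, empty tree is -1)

Insertion order: [7, 35, 21, 38, 47, 9, 31, 17, 32]
Tree (level-order array): [7, None, 35, 21, 38, 9, 31, None, 47, None, 17, None, 32]
Compute height bottom-up (empty subtree = -1):
  height(17) = 1 + max(-1, -1) = 0
  height(9) = 1 + max(-1, 0) = 1
  height(32) = 1 + max(-1, -1) = 0
  height(31) = 1 + max(-1, 0) = 1
  height(21) = 1 + max(1, 1) = 2
  height(47) = 1 + max(-1, -1) = 0
  height(38) = 1 + max(-1, 0) = 1
  height(35) = 1 + max(2, 1) = 3
  height(7) = 1 + max(-1, 3) = 4
Height = 4


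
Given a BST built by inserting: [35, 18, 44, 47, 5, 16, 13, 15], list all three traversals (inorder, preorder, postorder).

Tree insertion order: [35, 18, 44, 47, 5, 16, 13, 15]
Tree (level-order array): [35, 18, 44, 5, None, None, 47, None, 16, None, None, 13, None, None, 15]
Inorder (L, root, R): [5, 13, 15, 16, 18, 35, 44, 47]
Preorder (root, L, R): [35, 18, 5, 16, 13, 15, 44, 47]
Postorder (L, R, root): [15, 13, 16, 5, 18, 47, 44, 35]


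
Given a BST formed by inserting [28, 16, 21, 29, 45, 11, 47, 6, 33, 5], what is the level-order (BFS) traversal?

Tree insertion order: [28, 16, 21, 29, 45, 11, 47, 6, 33, 5]
Tree (level-order array): [28, 16, 29, 11, 21, None, 45, 6, None, None, None, 33, 47, 5]
BFS from the root, enqueuing left then right child of each popped node:
  queue [28] -> pop 28, enqueue [16, 29], visited so far: [28]
  queue [16, 29] -> pop 16, enqueue [11, 21], visited so far: [28, 16]
  queue [29, 11, 21] -> pop 29, enqueue [45], visited so far: [28, 16, 29]
  queue [11, 21, 45] -> pop 11, enqueue [6], visited so far: [28, 16, 29, 11]
  queue [21, 45, 6] -> pop 21, enqueue [none], visited so far: [28, 16, 29, 11, 21]
  queue [45, 6] -> pop 45, enqueue [33, 47], visited so far: [28, 16, 29, 11, 21, 45]
  queue [6, 33, 47] -> pop 6, enqueue [5], visited so far: [28, 16, 29, 11, 21, 45, 6]
  queue [33, 47, 5] -> pop 33, enqueue [none], visited so far: [28, 16, 29, 11, 21, 45, 6, 33]
  queue [47, 5] -> pop 47, enqueue [none], visited so far: [28, 16, 29, 11, 21, 45, 6, 33, 47]
  queue [5] -> pop 5, enqueue [none], visited so far: [28, 16, 29, 11, 21, 45, 6, 33, 47, 5]
Result: [28, 16, 29, 11, 21, 45, 6, 33, 47, 5]


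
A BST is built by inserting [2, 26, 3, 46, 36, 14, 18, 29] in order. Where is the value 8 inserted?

Starting tree (level order): [2, None, 26, 3, 46, None, 14, 36, None, None, 18, 29]
Insertion path: 2 -> 26 -> 3 -> 14
Result: insert 8 as left child of 14
Final tree (level order): [2, None, 26, 3, 46, None, 14, 36, None, 8, 18, 29]


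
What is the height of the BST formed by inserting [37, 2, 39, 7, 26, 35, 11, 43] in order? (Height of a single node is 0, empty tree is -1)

Insertion order: [37, 2, 39, 7, 26, 35, 11, 43]
Tree (level-order array): [37, 2, 39, None, 7, None, 43, None, 26, None, None, 11, 35]
Compute height bottom-up (empty subtree = -1):
  height(11) = 1 + max(-1, -1) = 0
  height(35) = 1 + max(-1, -1) = 0
  height(26) = 1 + max(0, 0) = 1
  height(7) = 1 + max(-1, 1) = 2
  height(2) = 1 + max(-1, 2) = 3
  height(43) = 1 + max(-1, -1) = 0
  height(39) = 1 + max(-1, 0) = 1
  height(37) = 1 + max(3, 1) = 4
Height = 4


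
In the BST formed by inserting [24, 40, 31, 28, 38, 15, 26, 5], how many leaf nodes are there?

Tree built from: [24, 40, 31, 28, 38, 15, 26, 5]
Tree (level-order array): [24, 15, 40, 5, None, 31, None, None, None, 28, 38, 26]
Rule: A leaf has 0 children.
Per-node child counts:
  node 24: 2 child(ren)
  node 15: 1 child(ren)
  node 5: 0 child(ren)
  node 40: 1 child(ren)
  node 31: 2 child(ren)
  node 28: 1 child(ren)
  node 26: 0 child(ren)
  node 38: 0 child(ren)
Matching nodes: [5, 26, 38]
Count of leaf nodes: 3


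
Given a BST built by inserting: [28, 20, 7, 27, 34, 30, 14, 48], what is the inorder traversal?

Tree insertion order: [28, 20, 7, 27, 34, 30, 14, 48]
Tree (level-order array): [28, 20, 34, 7, 27, 30, 48, None, 14]
Inorder traversal: [7, 14, 20, 27, 28, 30, 34, 48]


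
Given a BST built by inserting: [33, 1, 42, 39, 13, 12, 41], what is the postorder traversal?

Tree insertion order: [33, 1, 42, 39, 13, 12, 41]
Tree (level-order array): [33, 1, 42, None, 13, 39, None, 12, None, None, 41]
Postorder traversal: [12, 13, 1, 41, 39, 42, 33]


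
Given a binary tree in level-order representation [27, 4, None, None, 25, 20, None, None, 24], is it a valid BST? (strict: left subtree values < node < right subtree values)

Level-order array: [27, 4, None, None, 25, 20, None, None, 24]
Validate using subtree bounds (lo, hi): at each node, require lo < value < hi,
then recurse left with hi=value and right with lo=value.
Preorder trace (stopping at first violation):
  at node 27 with bounds (-inf, +inf): OK
  at node 4 with bounds (-inf, 27): OK
  at node 25 with bounds (4, 27): OK
  at node 20 with bounds (4, 25): OK
  at node 24 with bounds (20, 25): OK
No violation found at any node.
Result: Valid BST
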